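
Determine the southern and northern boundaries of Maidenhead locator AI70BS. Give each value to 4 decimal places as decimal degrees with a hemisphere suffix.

9.2500° S, 9.2083° S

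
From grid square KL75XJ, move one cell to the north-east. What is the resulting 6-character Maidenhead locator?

KL85ak

Longitude subsquare x = 23; +1 → 24, wraps to 0 = a, carry into square.
Longitude square 7; +1 → 8.
Latitude subsquare j = 9; +1 → 10 = k.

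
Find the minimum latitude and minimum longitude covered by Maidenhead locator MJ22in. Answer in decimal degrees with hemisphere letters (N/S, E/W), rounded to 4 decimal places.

Field M=12, J=9: +12·20° lon, +9·10° lat → SW at lon 60°, lat 0°.
Square 2, 2: +2·2° lon, +2·1° lat → SW at lon 64°, lat 2°.
Subsquare i=8, n=13: +8·0.0833333° lon, +13·0.0416667° lat → SW at lon 64.6667°, lat 2.54167°.
latitude 2.5417° N, longitude 64.6667° E.

2.5417° N, 64.6667° E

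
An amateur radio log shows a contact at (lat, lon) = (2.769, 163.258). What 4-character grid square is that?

RJ12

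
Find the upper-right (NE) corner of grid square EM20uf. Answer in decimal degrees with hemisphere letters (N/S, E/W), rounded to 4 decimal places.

Field E=4, M=12: +4·20° lon, +12·10° lat → SW at lon -100°, lat 30°.
Square 2, 0: +2·2° lon, +0·1° lat → SW at lon -96°, lat 30°.
Subsquare u=20, f=5: +20·0.0833333° lon, +5·0.0416667° lat → SW at lon -94.3333°, lat 30.2083°.
Cell spans 0.0833333° lon × 0.0416667° lat. NE corner is SW corner plus one full cell.
latitude 30.2500° N, longitude 94.2500° W.

30.2500° N, 94.2500° W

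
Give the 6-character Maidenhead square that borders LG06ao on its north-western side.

Longitude subsquare a = 0; −1 → -1, wraps to 23 = x, carry into square.
Longitude square 0; −1 → -1, wraps to 9, carry into field.
Longitude field L = 11; −1 → 10 = K.
Latitude subsquare o = 14; +1 → 15 = p.

KG96xp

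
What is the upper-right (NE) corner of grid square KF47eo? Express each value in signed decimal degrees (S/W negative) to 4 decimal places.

-32.3750, 28.4167

Field K=10, F=5: +10·20° lon, +5·10° lat → SW at lon 20°, lat -40°.
Square 4, 7: +4·2° lon, +7·1° lat → SW at lon 28°, lat -33°.
Subsquare e=4, o=14: +4·0.0833333° lon, +14·0.0416667° lat → SW at lon 28.3333°, lat -32.4167°.
Cell spans 0.0833333° lon × 0.0416667° lat. NE corner is SW corner plus one full cell.
latitude -32.3750, longitude 28.4167.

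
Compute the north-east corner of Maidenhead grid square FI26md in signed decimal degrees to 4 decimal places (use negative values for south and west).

Field F=5, I=8: +5·20° lon, +8·10° lat → SW at lon -80°, lat -10°.
Square 2, 6: +2·2° lon, +6·1° lat → SW at lon -76°, lat -4°.
Subsquare m=12, d=3: +12·0.0833333° lon, +3·0.0416667° lat → SW at lon -75°, lat -3.875°.
Cell spans 0.0833333° lon × 0.0416667° lat. NE corner is SW corner plus one full cell.
latitude -3.8333, longitude -74.9167.

-3.8333, -74.9167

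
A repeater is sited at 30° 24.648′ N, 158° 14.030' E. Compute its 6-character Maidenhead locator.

QM90cj

Add 180° to longitude and 90° to latitude: 338.2338, 120.4108.
Field: lon ⌊338.2338/20⌋ = 16 → Q; lat ⌊120.4108/10⌋ = 12 → M.
Square: lon ⌊18.2338/2⌋ = 9; lat ⌊0.4108/1⌋ = 0.
Subsquare: lon ⌊0.2338/0.0833333⌋ = 2 → c; lat ⌊0.4108/0.0416667⌋ = 9 → j.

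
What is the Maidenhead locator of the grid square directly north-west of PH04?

OH95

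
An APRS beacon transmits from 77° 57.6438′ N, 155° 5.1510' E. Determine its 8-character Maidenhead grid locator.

Shift to the Maidenhead origin (180°W, 90°S): lon 335.08585, lat 167.96073.
Field (20°×10°, letters A–R): lon ⌊335.08585/20⌋ = 16 → Q; lat ⌊167.96073/10⌋ = 16 → Q.
Square (2°×1°, digits 0–9): lon ⌊15.08585/2⌋ = 7; lat ⌊7.96073/1⌋ = 7.
Subsquare (5′×2.5′, letters a–x): lon ⌊1.08585/0.0833333⌋ = 13 → n; lat ⌊0.96073/0.0416667⌋ = 23 → x.
Extended square (30″×15″, digits 0–9): lon ⌊0.00252/0.00833333⌋ = 0; lat ⌊0.00240/0.00416667⌋ = 0.

QQ77nx00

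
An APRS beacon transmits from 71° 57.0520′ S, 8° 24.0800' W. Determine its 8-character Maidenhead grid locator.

IB58tb11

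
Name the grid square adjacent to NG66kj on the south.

Latitude subsquare j = 9; −1 → 8 = i.
The longitude characters are unchanged.

NG66ki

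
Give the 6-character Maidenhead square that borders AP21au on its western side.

AP11xu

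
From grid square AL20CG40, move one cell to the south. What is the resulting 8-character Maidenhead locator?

Latitude extended square 0; −1 → -1, wraps to 9, carry into subsquare.
Latitude subsquare g = 6; −1 → 5 = f.
The longitude characters are unchanged.

AL20cf49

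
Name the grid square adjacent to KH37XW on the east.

KH47aw

Longitude subsquare x = 23; +1 → 24, wraps to 0 = a, carry into square.
Longitude square 3; +1 → 4.
The latitude characters are unchanged.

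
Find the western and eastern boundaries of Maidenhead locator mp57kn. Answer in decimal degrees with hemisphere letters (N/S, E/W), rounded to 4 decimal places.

70.8333° E, 70.9167° E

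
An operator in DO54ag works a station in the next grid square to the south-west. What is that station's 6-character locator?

DO44xf

Longitude subsquare a = 0; −1 → -1, wraps to 23 = x, carry into square.
Longitude square 5; −1 → 4.
Latitude subsquare g = 6; −1 → 5 = f.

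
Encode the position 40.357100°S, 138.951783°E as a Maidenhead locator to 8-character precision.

Shift to the Maidenhead origin (180°W, 90°S): lon 318.95178, lat 49.64290.
Field: lon ⌊318.95178/20⌋ = 15 → P; lat ⌊49.64290/10⌋ = 4 → E.
Square: lon ⌊18.95178/2⌋ = 9; lat ⌊9.64290/1⌋ = 9.
Subsquare: lon ⌊0.95178/0.0833333⌋ = 11 → l; lat ⌊0.64290/0.0416667⌋ = 15 → p.
Extended square: lon ⌊0.03512/0.00833333⌋ = 4; lat ⌊0.01790/0.00416667⌋ = 4.

PE99lp44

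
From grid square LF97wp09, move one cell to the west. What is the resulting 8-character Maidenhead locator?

LF97vp99

Longitude extended square 0; −1 → -1, wraps to 9, carry into subsquare.
Longitude subsquare w = 22; −1 → 21 = v.
The latitude characters are unchanged.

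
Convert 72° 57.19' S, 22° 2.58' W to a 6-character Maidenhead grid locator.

Offset from 180°W / 90°S: lon 157.9570°, lat 17.0468°.
Field: 157.9570/20 → 7 → H, 17.0468/10 → 1 → B; chars HB.
Square: 17.9570/2 → 8, 7.0468/1 → 7; chars 87.
Subsquare: 1.9570/0.0833333 → 23 → x, 0.0468/0.0416667 → 1 → b; chars xb.

HB87xb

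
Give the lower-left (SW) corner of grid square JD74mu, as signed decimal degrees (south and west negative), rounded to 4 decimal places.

-55.1667, 15.0000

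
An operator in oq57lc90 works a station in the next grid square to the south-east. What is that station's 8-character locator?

Longitude extended square 9; +1 → 10, wraps to 0, carry into subsquare.
Longitude subsquare l = 11; +1 → 12 = m.
Latitude extended square 0; −1 → -1, wraps to 9, carry into subsquare.
Latitude subsquare c = 2; −1 → 1 = b.

OQ57mb09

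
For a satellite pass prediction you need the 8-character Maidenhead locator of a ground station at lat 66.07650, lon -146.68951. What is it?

Offset from 180°W / 90°S: lon 33.31049°, lat 156.07650°.
Field: 33.31049/20 → 1 → B, 156.07650/10 → 15 → P; chars BP.
Square: 13.31049/2 → 6, 6.07650/1 → 6; chars 66.
Subsquare: 1.31049/0.0833333 → 15 → p, 0.07650/0.0416667 → 1 → b; chars pb.
Extended square: 0.06049/0.00833333 → 7, 0.03483/0.00416667 → 8; chars 78.

BP66pb78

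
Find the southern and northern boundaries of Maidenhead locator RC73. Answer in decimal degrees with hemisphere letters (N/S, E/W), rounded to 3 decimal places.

Field R=17, C=2: +17·20° lon, +2·10° lat → SW at lon 160°, lat -70°.
Square 7, 3: +7·2° lon, +3·1° lat → SW at lon 174°, lat -67°.
Cell spans 2° lon × 1° lat.
south 67.000° S, north 66.000° S.

67.000° S, 66.000° S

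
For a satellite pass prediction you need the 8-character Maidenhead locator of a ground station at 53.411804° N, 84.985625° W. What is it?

Offset from 180°W / 90°S: lon 95.01438°, lat 143.41180°.
Field: 95.01438/20 → 4 → E, 143.41180/10 → 14 → O; chars EO.
Square: 15.01438/2 → 7, 3.41180/1 → 3; chars 73.
Subsquare: 1.01438/0.0833333 → 12 → m, 0.41180/0.0416667 → 9 → j; chars mj.
Extended square: 0.01438/0.00833333 → 1, 0.03680/0.00416667 → 8; chars 18.

EO73mj18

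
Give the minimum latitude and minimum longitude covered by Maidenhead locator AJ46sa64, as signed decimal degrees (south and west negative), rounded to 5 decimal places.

6.01667, -170.45000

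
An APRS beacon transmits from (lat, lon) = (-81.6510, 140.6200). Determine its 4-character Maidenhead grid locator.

Shift to the Maidenhead origin (180°W, 90°S): lon 320.62, lat 8.35.
Field (20°×10°, letters A–R): 320.62/20 → 16 → Q, 8.35/10 → 0 → A; chars QA.
Square (2°×1°, digits 0–9): 0.62/2 → 0, 8.35/1 → 8; chars 08.

QA08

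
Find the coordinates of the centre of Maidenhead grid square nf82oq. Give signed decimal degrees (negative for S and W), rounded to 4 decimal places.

-37.3125, 97.2083

Field N=13, F=5: +13·20° lon, +5·10° lat → SW at lon 80°, lat -40°.
Square 8, 2: +8·2° lon, +2·1° lat → SW at lon 96°, lat -38°.
Subsquare o=14, q=16: +14·0.0833333° lon, +16·0.0416667° lat → SW at lon 97.1667°, lat -37.3333°.
Cell spans 0.0833333° lon × 0.0416667° lat. Centre is SW corner plus half of each.
latitude -37.3125, longitude 97.2083.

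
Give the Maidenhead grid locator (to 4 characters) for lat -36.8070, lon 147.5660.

QF33

Offset from 180°W / 90°S: lon 327.57°, lat 53.19°.
Field: 327.57/20 → 16 → Q, 53.19/10 → 5 → F; chars QF.
Square: 7.57/2 → 3, 3.19/1 → 3; chars 33.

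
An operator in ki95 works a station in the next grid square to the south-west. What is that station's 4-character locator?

Longitude square 9; −1 → 8.
Latitude square 5; −1 → 4.

KI84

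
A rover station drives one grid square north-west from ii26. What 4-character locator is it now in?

Longitude square 2; −1 → 1.
Latitude square 6; +1 → 7.

II17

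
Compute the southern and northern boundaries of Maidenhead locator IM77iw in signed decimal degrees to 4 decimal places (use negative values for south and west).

37.9167, 37.9583

Field I=8, M=12: +8·20° lon, +12·10° lat → SW at lon -20°, lat 30°.
Square 7, 7: +7·2° lon, +7·1° lat → SW at lon -6°, lat 37°.
Subsquare i=8, w=22: +8·0.0833333° lon, +22·0.0416667° lat → SW at lon -5.33333°, lat 37.9167°.
Cell spans 0.0833333° lon × 0.0416667° lat.
south 37.9167, north 37.9583.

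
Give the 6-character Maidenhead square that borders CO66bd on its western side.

CO66ad

Longitude subsquare b = 1; −1 → 0 = a.
The latitude characters are unchanged.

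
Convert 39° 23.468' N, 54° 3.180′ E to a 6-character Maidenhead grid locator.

LM79aj

Add 180° to longitude and 90° to latitude: 234.0530, 129.3911.
Field (20°×10°, letters A–R): lon ⌊234.0530/20⌋ = 11 → L; lat ⌊129.3911/10⌋ = 12 → M.
Square (2°×1°, digits 0–9): lon ⌊14.0530/2⌋ = 7; lat ⌊9.3911/1⌋ = 9.
Subsquare (5′×2.5′, letters a–x): lon ⌊0.0530/0.0833333⌋ = 0 → a; lat ⌊0.3911/0.0416667⌋ = 9 → j.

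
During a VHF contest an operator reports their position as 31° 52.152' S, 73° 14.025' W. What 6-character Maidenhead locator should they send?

FF38jd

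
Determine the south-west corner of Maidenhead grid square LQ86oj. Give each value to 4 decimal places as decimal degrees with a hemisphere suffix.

Field L=11, Q=16: +11·20° lon, +16·10° lat → SW at lon 40°, lat 70°.
Square 8, 6: +8·2° lon, +6·1° lat → SW at lon 56°, lat 76°.
Subsquare o=14, j=9: +14·0.0833333° lon, +9·0.0416667° lat → SW at lon 57.1667°, lat 76.375°.
latitude 76.3750° N, longitude 57.1667° E.

76.3750° N, 57.1667° E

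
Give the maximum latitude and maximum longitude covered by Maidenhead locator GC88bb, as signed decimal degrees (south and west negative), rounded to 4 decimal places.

-61.9167, -43.8333

Field G=6, C=2: +6·20° lon, +2·10° lat → SW at lon -60°, lat -70°.
Square 8, 8: +8·2° lon, +8·1° lat → SW at lon -44°, lat -62°.
Subsquare b=1, b=1: +1·0.0833333° lon, +1·0.0416667° lat → SW at lon -43.9167°, lat -61.9583°.
Cell spans 0.0833333° lon × 0.0416667° lat. NE corner is SW corner plus one full cell.
latitude -61.9167, longitude -43.8333.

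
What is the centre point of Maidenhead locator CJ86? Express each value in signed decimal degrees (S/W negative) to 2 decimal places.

6.50, -123.00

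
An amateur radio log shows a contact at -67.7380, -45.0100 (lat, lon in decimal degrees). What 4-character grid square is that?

GC72

Add 180° to longitude and 90° to latitude: 134.99, 22.26.
Field: 134.99/20 → 6 → G, 22.26/10 → 2 → C; chars GC.
Square: 14.99/2 → 7, 2.26/1 → 2; chars 72.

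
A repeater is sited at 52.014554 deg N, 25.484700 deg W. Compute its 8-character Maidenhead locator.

HO72ga13

Shift to the Maidenhead origin (180°W, 90°S): lon 154.51530, lat 142.01455.
Field: lon ⌊154.51530/20⌋ = 7 → H; lat ⌊142.01455/10⌋ = 14 → O.
Square: lon ⌊14.51530/2⌋ = 7; lat ⌊2.01455/1⌋ = 2.
Subsquare: lon ⌊0.51530/0.0833333⌋ = 6 → g; lat ⌊0.01455/0.0416667⌋ = 0 → a.
Extended square: lon ⌊0.01530/0.00833333⌋ = 1; lat ⌊0.01455/0.00416667⌋ = 3.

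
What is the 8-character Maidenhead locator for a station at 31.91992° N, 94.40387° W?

EM21tw10

Shift to the Maidenhead origin (180°W, 90°S): lon 85.59613, lat 121.91992.
Field: lon ⌊85.59613/20⌋ = 4 → E; lat ⌊121.91992/10⌋ = 12 → M.
Square: lon ⌊5.59613/2⌋ = 2; lat ⌊1.91992/1⌋ = 1.
Subsquare: lon ⌊1.59613/0.0833333⌋ = 19 → t; lat ⌊0.91992/0.0416667⌋ = 22 → w.
Extended square: lon ⌊0.01280/0.00833333⌋ = 1; lat ⌊0.00325/0.00416667⌋ = 0.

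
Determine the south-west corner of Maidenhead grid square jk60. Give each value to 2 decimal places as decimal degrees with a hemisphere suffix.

Field J=9, K=10: +9·20° lon, +10·10° lat → SW at lon 0°, lat 10°.
Square 6, 0: +6·2° lon, +0·1° lat → SW at lon 12°, lat 10°.
latitude 10.00° N, longitude 12.00° E.

10.00° N, 12.00° E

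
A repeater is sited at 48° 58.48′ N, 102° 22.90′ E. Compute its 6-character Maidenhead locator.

ON18ex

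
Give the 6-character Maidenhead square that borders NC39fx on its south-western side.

NC39ew

Longitude subsquare f = 5; −1 → 4 = e.
Latitude subsquare x = 23; −1 → 22 = w.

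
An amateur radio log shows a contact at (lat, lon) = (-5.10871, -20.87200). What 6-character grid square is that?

HI94nv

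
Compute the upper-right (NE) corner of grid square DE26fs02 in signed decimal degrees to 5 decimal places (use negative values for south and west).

-43.23750, -115.57500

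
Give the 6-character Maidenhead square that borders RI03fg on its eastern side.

RI03gg

Longitude subsquare f = 5; +1 → 6 = g.
The latitude characters are unchanged.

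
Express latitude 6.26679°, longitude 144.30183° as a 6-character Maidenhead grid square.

Shift to the Maidenhead origin (180°W, 90°S): lon 324.3018, lat 96.2668.
Field (20°×10°, letters A–R): lon ⌊324.3018/20⌋ = 16 → Q; lat ⌊96.2668/10⌋ = 9 → J.
Square (2°×1°, digits 0–9): lon ⌊4.3018/2⌋ = 2; lat ⌊6.2668/1⌋ = 6.
Subsquare (5′×2.5′, letters a–x): lon ⌊0.3018/0.0833333⌋ = 3 → d; lat ⌊0.2668/0.0416667⌋ = 6 → g.

QJ26dg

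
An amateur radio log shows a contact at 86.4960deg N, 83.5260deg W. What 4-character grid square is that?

ER86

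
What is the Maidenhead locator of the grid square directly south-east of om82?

OM91

Longitude square 8; +1 → 9.
Latitude square 2; −1 → 1.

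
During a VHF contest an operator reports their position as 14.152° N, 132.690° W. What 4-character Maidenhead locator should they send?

Add 180° to longitude and 90° to latitude: 47.31, 104.15.
Field: 47.31/20 → 2 → C, 104.15/10 → 10 → K; chars CK.
Square: 7.31/2 → 3, 4.15/1 → 4; chars 34.

CK34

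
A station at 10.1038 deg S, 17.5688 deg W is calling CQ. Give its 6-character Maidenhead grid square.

IH19fv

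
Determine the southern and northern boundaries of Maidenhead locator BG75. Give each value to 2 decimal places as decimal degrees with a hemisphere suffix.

25.00° S, 24.00° S

Field B=1, G=6: +1·20° lon, +6·10° lat → SW at lon -160°, lat -30°.
Square 7, 5: +7·2° lon, +5·1° lat → SW at lon -146°, lat -25°.
Cell spans 2° lon × 1° lat.
south 25.00° S, north 24.00° S.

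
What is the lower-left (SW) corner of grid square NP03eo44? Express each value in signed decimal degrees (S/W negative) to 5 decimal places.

63.60000, 80.36667

Field N=13, P=15: +13·20° lon, +15·10° lat → SW at lon 80°, lat 60°.
Square 0, 3: +0·2° lon, +3·1° lat → SW at lon 80°, lat 63°.
Subsquare e=4, o=14: +4·0.0833333° lon, +14·0.0416667° lat → SW at lon 80.3333°, lat 63.5833°.
Extended square 4, 4: +4·0.00833333° lon, +4·0.00416667° lat → SW at lon 80.3667°, lat 63.6°.
latitude 63.60000, longitude 80.36667.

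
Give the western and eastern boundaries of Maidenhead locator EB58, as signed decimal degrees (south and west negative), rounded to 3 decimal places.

Field E=4, B=1: +4·20° lon, +1·10° lat → SW at lon -100°, lat -80°.
Square 5, 8: +5·2° lon, +8·1° lat → SW at lon -90°, lat -72°.
Cell spans 2° lon × 1° lat.
west -90.000, east -88.000.

-90.000, -88.000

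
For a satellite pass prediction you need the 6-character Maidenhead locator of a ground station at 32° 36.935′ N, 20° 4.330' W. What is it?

HM92xo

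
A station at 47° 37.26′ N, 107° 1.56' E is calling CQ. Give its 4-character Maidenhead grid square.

ON37

Add 180° to longitude and 90° to latitude: 287.03, 137.62.
Field: lon ⌊287.03/20⌋ = 14 → O; lat ⌊137.62/10⌋ = 13 → N.
Square: lon ⌊7.03/2⌋ = 3; lat ⌊7.62/1⌋ = 7.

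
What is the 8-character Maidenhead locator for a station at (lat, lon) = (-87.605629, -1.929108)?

IA92aj84

Add 180° to longitude and 90° to latitude: 178.07089, 2.39437.
Field: 178.07089/20 → 8 → I, 2.39437/10 → 0 → A; chars IA.
Square: 18.07089/2 → 9, 2.39437/1 → 2; chars 92.
Subsquare: 0.07089/0.0833333 → 0 → a, 0.39437/0.0416667 → 9 → j; chars aj.
Extended square: 0.07089/0.00833333 → 8, 0.01937/0.00416667 → 4; chars 84.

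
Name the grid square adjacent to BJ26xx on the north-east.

Longitude subsquare x = 23; +1 → 24, wraps to 0 = a, carry into square.
Longitude square 2; +1 → 3.
Latitude subsquare x = 23; +1 → 24, wraps to 0 = a, carry into square.
Latitude square 6; +1 → 7.

BJ37aa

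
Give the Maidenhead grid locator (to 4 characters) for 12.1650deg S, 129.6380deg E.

Add 180° to longitude and 90° to latitude: 309.64, 77.84.
Field: 309.64/20 → 15 → P, 77.84/10 → 7 → H; chars PH.
Square: 9.64/2 → 4, 7.84/1 → 7; chars 47.

PH47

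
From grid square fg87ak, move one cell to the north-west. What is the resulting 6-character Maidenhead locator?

FG77xl

Longitude subsquare a = 0; −1 → -1, wraps to 23 = x, carry into square.
Longitude square 8; −1 → 7.
Latitude subsquare k = 10; +1 → 11 = l.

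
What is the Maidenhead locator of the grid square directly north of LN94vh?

Latitude subsquare h = 7; +1 → 8 = i.
The longitude characters are unchanged.

LN94vi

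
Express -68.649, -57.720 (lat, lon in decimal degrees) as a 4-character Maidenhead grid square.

GC11

Add 180° to longitude and 90° to latitude: 122.28, 21.35.
Field: lon ⌊122.28/20⌋ = 6 → G; lat ⌊21.35/10⌋ = 2 → C.
Square: lon ⌊2.28/2⌋ = 1; lat ⌊1.35/1⌋ = 1.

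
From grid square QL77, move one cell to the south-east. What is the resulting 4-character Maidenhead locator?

QL86

Longitude square 7; +1 → 8.
Latitude square 7; −1 → 6.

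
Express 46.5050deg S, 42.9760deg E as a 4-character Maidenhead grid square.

LE13

Shift to the Maidenhead origin (180°W, 90°S): lon 222.98, lat 43.49.
Field: 222.98/20 → 11 → L, 43.49/10 → 4 → E; chars LE.
Square: 2.98/2 → 1, 3.49/1 → 3; chars 13.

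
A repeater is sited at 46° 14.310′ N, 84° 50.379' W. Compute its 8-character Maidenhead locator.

Shift to the Maidenhead origin (180°W, 90°S): lon 95.16035, lat 136.23850.
Field: lon ⌊95.16035/20⌋ = 4 → E; lat ⌊136.23850/10⌋ = 13 → N.
Square: lon ⌊15.16035/2⌋ = 7; lat ⌊6.23850/1⌋ = 6.
Subsquare: lon ⌊1.16035/0.0833333⌋ = 13 → n; lat ⌊0.23850/0.0416667⌋ = 5 → f.
Extended square: lon ⌊0.07702/0.00833333⌋ = 9; lat ⌊0.03017/0.00416667⌋ = 7.

EN76nf97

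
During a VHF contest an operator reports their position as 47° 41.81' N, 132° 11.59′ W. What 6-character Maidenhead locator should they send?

Shift to the Maidenhead origin (180°W, 90°S): lon 47.8068, lat 137.6968.
Field (20°×10°, letters A–R): 47.8068/20 → 2 → C, 137.6968/10 → 13 → N; chars CN.
Square (2°×1°, digits 0–9): 7.8068/2 → 3, 7.6968/1 → 7; chars 37.
Subsquare (5′×2.5′, letters a–x): 1.8068/0.0833333 → 21 → v, 0.6968/0.0416667 → 16 → q; chars vq.

CN37vq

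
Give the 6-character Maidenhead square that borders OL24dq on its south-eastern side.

Longitude subsquare d = 3; +1 → 4 = e.
Latitude subsquare q = 16; −1 → 15 = p.

OL24ep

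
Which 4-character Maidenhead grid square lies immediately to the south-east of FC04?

FC13

Longitude square 0; +1 → 1.
Latitude square 4; −1 → 3.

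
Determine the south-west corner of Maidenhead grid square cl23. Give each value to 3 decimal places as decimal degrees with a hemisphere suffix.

23.000° N, 136.000° W

Field C=2, L=11: +2·20° lon, +11·10° lat → SW at lon -140°, lat 20°.
Square 2, 3: +2·2° lon, +3·1° lat → SW at lon -136°, lat 23°.
latitude 23.000° N, longitude 136.000° W.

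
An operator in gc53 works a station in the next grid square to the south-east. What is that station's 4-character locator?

Longitude square 5; +1 → 6.
Latitude square 3; −1 → 2.

GC62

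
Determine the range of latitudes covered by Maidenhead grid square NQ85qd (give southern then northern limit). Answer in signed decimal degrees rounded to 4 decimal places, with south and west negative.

Field N=13, Q=16: +13·20° lon, +16·10° lat → SW at lon 80°, lat 70°.
Square 8, 5: +8·2° lon, +5·1° lat → SW at lon 96°, lat 75°.
Subsquare q=16, d=3: +16·0.0833333° lon, +3·0.0416667° lat → SW at lon 97.3333°, lat 75.125°.
Cell spans 0.0833333° lon × 0.0416667° lat.
south 75.1250, north 75.1667.

75.1250, 75.1667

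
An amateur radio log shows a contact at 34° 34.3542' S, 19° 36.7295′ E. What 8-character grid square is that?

JF95tk32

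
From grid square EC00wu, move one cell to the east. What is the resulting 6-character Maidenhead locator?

EC00xu

Longitude subsquare w = 22; +1 → 23 = x.
The latitude characters are unchanged.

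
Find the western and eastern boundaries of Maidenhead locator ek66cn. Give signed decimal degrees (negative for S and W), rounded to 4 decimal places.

Field E=4, K=10: +4·20° lon, +10·10° lat → SW at lon -100°, lat 10°.
Square 6, 6: +6·2° lon, +6·1° lat → SW at lon -88°, lat 16°.
Subsquare c=2, n=13: +2·0.0833333° lon, +13·0.0416667° lat → SW at lon -87.8333°, lat 16.5417°.
Cell spans 0.0833333° lon × 0.0416667° lat.
west -87.8333, east -87.7500.

-87.8333, -87.7500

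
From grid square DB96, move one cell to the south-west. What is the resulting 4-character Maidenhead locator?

Longitude square 9; −1 → 8.
Latitude square 6; −1 → 5.

DB85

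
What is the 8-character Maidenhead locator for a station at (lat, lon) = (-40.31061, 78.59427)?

ME99hq15

Offset from 180°W / 90°S: lon 258.59427°, lat 49.68939°.
Field: lon ⌊258.59427/20⌋ = 12 → M; lat ⌊49.68939/10⌋ = 4 → E.
Square: lon ⌊18.59427/2⌋ = 9; lat ⌊9.68939/1⌋ = 9.
Subsquare: lon ⌊0.59427/0.0833333⌋ = 7 → h; lat ⌊0.68939/0.0416667⌋ = 16 → q.
Extended square: lon ⌊0.01094/0.00833333⌋ = 1; lat ⌊0.02272/0.00416667⌋ = 5.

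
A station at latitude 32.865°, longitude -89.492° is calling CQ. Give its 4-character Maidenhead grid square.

EM52

Offset from 180°W / 90°S: lon 90.51°, lat 122.87°.
Field: 90.51/20 → 4 → E, 122.87/10 → 12 → M; chars EM.
Square: 10.51/2 → 5, 2.87/1 → 2; chars 52.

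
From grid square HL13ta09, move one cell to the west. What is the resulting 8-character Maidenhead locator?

HL13sa99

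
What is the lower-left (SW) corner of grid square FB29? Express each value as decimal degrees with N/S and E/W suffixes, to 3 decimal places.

Field F=5, B=1: +5·20° lon, +1·10° lat → SW at lon -80°, lat -80°.
Square 2, 9: +2·2° lon, +9·1° lat → SW at lon -76°, lat -71°.
latitude 71.000° S, longitude 76.000° W.

71.000° S, 76.000° W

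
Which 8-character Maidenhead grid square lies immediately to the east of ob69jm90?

Longitude extended square 9; +1 → 10, wraps to 0, carry into subsquare.
Longitude subsquare j = 9; +1 → 10 = k.
The latitude characters are unchanged.

OB69km00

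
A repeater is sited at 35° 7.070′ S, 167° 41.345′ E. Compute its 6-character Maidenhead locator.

RF34uv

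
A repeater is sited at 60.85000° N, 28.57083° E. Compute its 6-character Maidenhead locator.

Shift to the Maidenhead origin (180°W, 90°S): lon 208.5708, lat 150.8500.
Field: 208.5708/20 → 10 → K, 150.8500/10 → 15 → P; chars KP.
Square: 8.5708/2 → 4, 0.8500/1 → 0; chars 40.
Subsquare: 0.5708/0.0833333 → 6 → g, 0.8500/0.0416667 → 20 → u; chars gu.

KP40gu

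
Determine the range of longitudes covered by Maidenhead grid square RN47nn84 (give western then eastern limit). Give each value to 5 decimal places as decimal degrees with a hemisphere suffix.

Field R=17, N=13: +17·20° lon, +13·10° lat → SW at lon 160°, lat 40°.
Square 4, 7: +4·2° lon, +7·1° lat → SW at lon 168°, lat 47°.
Subsquare n=13, n=13: +13·0.0833333° lon, +13·0.0416667° lat → SW at lon 169.083°, lat 47.5417°.
Extended square 8, 4: +8·0.00833333° lon, +4·0.00416667° lat → SW at lon 169.15°, lat 47.5583°.
Cell spans 0.00833333° lon × 0.00416667° lat.
west 169.15000° E, east 169.15833° E.

169.15000° E, 169.15833° E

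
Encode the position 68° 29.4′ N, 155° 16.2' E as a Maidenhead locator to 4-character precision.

QP78

Offset from 180°W / 90°S: lon 335.27°, lat 158.49°.
Field: lon ⌊335.27/20⌋ = 16 → Q; lat ⌊158.49/10⌋ = 15 → P.
Square: lon ⌊15.27/2⌋ = 7; lat ⌊8.49/1⌋ = 8.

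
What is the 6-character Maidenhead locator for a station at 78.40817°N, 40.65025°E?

LQ08hj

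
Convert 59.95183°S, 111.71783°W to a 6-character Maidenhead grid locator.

DD40db

Shift to the Maidenhead origin (180°W, 90°S): lon 68.2822, lat 30.0482.
Field (20°×10°, letters A–R): 68.2822/20 → 3 → D, 30.0482/10 → 3 → D; chars DD.
Square (2°×1°, digits 0–9): 8.2822/2 → 4, 0.0482/1 → 0; chars 40.
Subsquare (5′×2.5′, letters a–x): 0.2822/0.0833333 → 3 → d, 0.0482/0.0416667 → 1 → b; chars db.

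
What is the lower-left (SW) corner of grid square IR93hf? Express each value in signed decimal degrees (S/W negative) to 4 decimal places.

Field I=8, R=17: +8·20° lon, +17·10° lat → SW at lon -20°, lat 80°.
Square 9, 3: +9·2° lon, +3·1° lat → SW at lon -2°, lat 83°.
Subsquare h=7, f=5: +7·0.0833333° lon, +5·0.0416667° lat → SW at lon -1.41667°, lat 83.2083°.
latitude 83.2083, longitude -1.4167.

83.2083, -1.4167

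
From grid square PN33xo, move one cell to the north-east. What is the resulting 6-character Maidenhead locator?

PN43ap

Longitude subsquare x = 23; +1 → 24, wraps to 0 = a, carry into square.
Longitude square 3; +1 → 4.
Latitude subsquare o = 14; +1 → 15 = p.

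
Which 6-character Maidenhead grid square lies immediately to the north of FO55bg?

FO55bh

Latitude subsquare g = 6; +1 → 7 = h.
The longitude characters are unchanged.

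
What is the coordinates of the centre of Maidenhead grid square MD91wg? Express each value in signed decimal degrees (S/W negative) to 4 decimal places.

-58.7292, 79.8750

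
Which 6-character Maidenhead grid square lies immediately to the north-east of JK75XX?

JK86aa

Longitude subsquare x = 23; +1 → 24, wraps to 0 = a, carry into square.
Longitude square 7; +1 → 8.
Latitude subsquare x = 23; +1 → 24, wraps to 0 = a, carry into square.
Latitude square 5; +1 → 6.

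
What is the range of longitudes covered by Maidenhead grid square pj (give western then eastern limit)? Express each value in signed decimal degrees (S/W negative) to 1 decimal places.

120.0, 140.0

Field P=15, J=9: +15·20° lon, +9·10° lat → SW at lon 120°, lat 0°.
Cell spans 20° lon × 10° lat.
west 120.0, east 140.0.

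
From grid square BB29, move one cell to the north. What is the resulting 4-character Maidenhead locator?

BC20

Latitude square 9; +1 → 10, wraps to 0, carry into field.
Latitude field B = 1; +1 → 2 = C.
The longitude characters are unchanged.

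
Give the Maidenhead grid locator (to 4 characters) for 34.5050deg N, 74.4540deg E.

Add 180° to longitude and 90° to latitude: 254.45, 124.50.
Field (20°×10°, letters A–R): 254.45/20 → 12 → M, 124.50/10 → 12 → M; chars MM.
Square (2°×1°, digits 0–9): 14.45/2 → 7, 4.50/1 → 4; chars 74.

MM74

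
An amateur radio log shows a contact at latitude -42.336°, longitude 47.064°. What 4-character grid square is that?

LE37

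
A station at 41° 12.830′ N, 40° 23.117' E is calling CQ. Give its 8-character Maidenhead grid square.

Add 180° to longitude and 90° to latitude: 220.38528, 131.21383.
Field: lon ⌊220.38528/20⌋ = 11 → L; lat ⌊131.21383/10⌋ = 13 → N.
Square: lon ⌊0.38528/2⌋ = 0; lat ⌊1.21383/1⌋ = 1.
Subsquare: lon ⌊0.38528/0.0833333⌋ = 4 → e; lat ⌊0.21383/0.0416667⌋ = 5 → f.
Extended square: lon ⌊0.05195/0.00833333⌋ = 6; lat ⌊0.00550/0.00416667⌋ = 1.

LN01ef61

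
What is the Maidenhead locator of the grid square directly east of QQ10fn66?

Longitude extended square 6; +1 → 7.
The latitude characters are unchanged.

QQ10fn76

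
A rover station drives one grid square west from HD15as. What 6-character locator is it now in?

Longitude subsquare a = 0; −1 → -1, wraps to 23 = x, carry into square.
Longitude square 1; −1 → 0.
The latitude characters are unchanged.

HD05xs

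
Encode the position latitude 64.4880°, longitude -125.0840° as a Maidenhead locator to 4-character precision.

CP74

Offset from 180°W / 90°S: lon 54.92°, lat 154.49°.
Field: 54.92/20 → 2 → C, 154.49/10 → 15 → P; chars CP.
Square: 14.92/2 → 7, 4.49/1 → 4; chars 74.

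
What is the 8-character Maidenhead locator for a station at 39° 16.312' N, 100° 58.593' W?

Shift to the Maidenhead origin (180°W, 90°S): lon 79.02345, lat 129.27187.
Field: 79.02345/20 → 3 → D, 129.27187/10 → 12 → M; chars DM.
Square: 19.02345/2 → 9, 9.27187/1 → 9; chars 99.
Subsquare: 1.02345/0.0833333 → 12 → m, 0.27187/0.0416667 → 6 → g; chars mg.
Extended square: 0.02345/0.00833333 → 2, 0.02187/0.00416667 → 5; chars 25.

DM99mg25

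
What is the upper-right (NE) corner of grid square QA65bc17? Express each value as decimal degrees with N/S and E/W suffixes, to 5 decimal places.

Field Q=16, A=0: +16·20° lon, +0·10° lat → SW at lon 140°, lat -90°.
Square 6, 5: +6·2° lon, +5·1° lat → SW at lon 152°, lat -85°.
Subsquare b=1, c=2: +1·0.0833333° lon, +2·0.0416667° lat → SW at lon 152.083°, lat -84.9167°.
Extended square 1, 7: +1·0.00833333° lon, +7·0.00416667° lat → SW at lon 152.092°, lat -84.8875°.
Cell spans 0.00833333° lon × 0.00416667° lat. NE corner is SW corner plus one full cell.
latitude 84.88333° S, longitude 152.10000° E.

84.88333° S, 152.10000° E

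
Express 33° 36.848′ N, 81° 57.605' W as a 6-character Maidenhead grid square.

EM93ao

Add 180° to longitude and 90° to latitude: 98.0399, 123.6141.
Field: 98.0399/20 → 4 → E, 123.6141/10 → 12 → M; chars EM.
Square: 18.0399/2 → 9, 3.6141/1 → 3; chars 93.
Subsquare: 0.0399/0.0833333 → 0 → a, 0.6141/0.0416667 → 14 → o; chars ao.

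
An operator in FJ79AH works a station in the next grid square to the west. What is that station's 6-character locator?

Longitude subsquare a = 0; −1 → -1, wraps to 23 = x, carry into square.
Longitude square 7; −1 → 6.
The latitude characters are unchanged.

FJ69xh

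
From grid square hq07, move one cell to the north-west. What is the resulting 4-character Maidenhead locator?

Longitude square 0; −1 → -1, wraps to 9, carry into field.
Longitude field H = 7; −1 → 6 = G.
Latitude square 7; +1 → 8.

GQ98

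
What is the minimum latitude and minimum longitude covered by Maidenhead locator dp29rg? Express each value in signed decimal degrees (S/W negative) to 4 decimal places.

Field D=3, P=15: +3·20° lon, +15·10° lat → SW at lon -120°, lat 60°.
Square 2, 9: +2·2° lon, +9·1° lat → SW at lon -116°, lat 69°.
Subsquare r=17, g=6: +17·0.0833333° lon, +6·0.0416667° lat → SW at lon -114.583°, lat 69.25°.
latitude 69.2500, longitude -114.5833.

69.2500, -114.5833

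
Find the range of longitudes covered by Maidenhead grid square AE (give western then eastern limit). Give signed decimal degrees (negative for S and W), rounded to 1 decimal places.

-180.0, -160.0

Field A=0, E=4: +0·20° lon, +4·10° lat → SW at lon -180°, lat -50°.
Cell spans 20° lon × 10° lat.
west -180.0, east -160.0.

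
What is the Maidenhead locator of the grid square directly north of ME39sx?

MF30sa

Latitude subsquare x = 23; +1 → 24, wraps to 0 = a, carry into square.
Latitude square 9; +1 → 10, wraps to 0, carry into field.
Latitude field E = 4; +1 → 5 = F.
The longitude characters are unchanged.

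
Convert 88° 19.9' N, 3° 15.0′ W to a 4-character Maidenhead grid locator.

IR88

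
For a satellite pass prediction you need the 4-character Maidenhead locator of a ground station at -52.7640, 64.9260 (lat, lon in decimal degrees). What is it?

Offset from 180°W / 90°S: lon 244.93°, lat 37.24°.
Field: lon ⌊244.93/20⌋ = 12 → M; lat ⌊37.24/10⌋ = 3 → D.
Square: lon ⌊4.93/2⌋ = 2; lat ⌊7.24/1⌋ = 7.

MD27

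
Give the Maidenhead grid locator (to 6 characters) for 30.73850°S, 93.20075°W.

EF39jg

Add 180° to longitude and 90° to latitude: 86.7993, 59.2615.
Field: lon ⌊86.7993/20⌋ = 4 → E; lat ⌊59.2615/10⌋ = 5 → F.
Square: lon ⌊6.7993/2⌋ = 3; lat ⌊9.2615/1⌋ = 9.
Subsquare: lon ⌊0.7993/0.0833333⌋ = 9 → j; lat ⌊0.2615/0.0416667⌋ = 6 → g.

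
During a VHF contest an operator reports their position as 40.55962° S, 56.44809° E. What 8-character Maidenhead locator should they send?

LE89fk35

Offset from 180°W / 90°S: lon 236.44809°, lat 49.44038°.
Field: lon ⌊236.44809/20⌋ = 11 → L; lat ⌊49.44038/10⌋ = 4 → E.
Square: lon ⌊16.44809/2⌋ = 8; lat ⌊9.44038/1⌋ = 9.
Subsquare: lon ⌊0.44809/0.0833333⌋ = 5 → f; lat ⌊0.44038/0.0416667⌋ = 10 → k.
Extended square: lon ⌊0.03142/0.00833333⌋ = 3; lat ⌊0.02371/0.00416667⌋ = 5.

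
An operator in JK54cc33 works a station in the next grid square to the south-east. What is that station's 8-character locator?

Longitude extended square 3; +1 → 4.
Latitude extended square 3; −1 → 2.

JK54cc42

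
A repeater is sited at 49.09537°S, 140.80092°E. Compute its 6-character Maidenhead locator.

QE00jv

Add 180° to longitude and 90° to latitude: 320.8009, 40.9046.
Field: 320.8009/20 → 16 → Q, 40.9046/10 → 4 → E; chars QE.
Square: 0.8009/2 → 0, 0.9046/1 → 0; chars 00.
Subsquare: 0.8009/0.0833333 → 9 → j, 0.9046/0.0416667 → 21 → v; chars jv.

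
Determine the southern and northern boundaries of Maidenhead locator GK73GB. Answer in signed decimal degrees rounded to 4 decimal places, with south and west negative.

Field G=6, K=10: +6·20° lon, +10·10° lat → SW at lon -60°, lat 10°.
Square 7, 3: +7·2° lon, +3·1° lat → SW at lon -46°, lat 13°.
Subsquare g=6, b=1: +6·0.0833333° lon, +1·0.0416667° lat → SW at lon -45.5°, lat 13.0417°.
Cell spans 0.0833333° lon × 0.0416667° lat.
south 13.0417, north 13.0833.

13.0417, 13.0833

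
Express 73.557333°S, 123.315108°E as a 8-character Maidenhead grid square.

Add 180° to longitude and 90° to latitude: 303.31511, 16.44267.
Field: lon ⌊303.31511/20⌋ = 15 → P; lat ⌊16.44267/10⌋ = 1 → B.
Square: lon ⌊3.31511/2⌋ = 1; lat ⌊6.44267/1⌋ = 6.
Subsquare: lon ⌊1.31511/0.0833333⌋ = 15 → p; lat ⌊0.44267/0.0416667⌋ = 10 → k.
Extended square: lon ⌊0.06511/0.00833333⌋ = 7; lat ⌊0.02600/0.00416667⌋ = 6.

PB16pk76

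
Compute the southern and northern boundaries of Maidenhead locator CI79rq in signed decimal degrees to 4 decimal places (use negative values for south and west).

-0.3333, -0.2917

Field C=2, I=8: +2·20° lon, +8·10° lat → SW at lon -140°, lat -10°.
Square 7, 9: +7·2° lon, +9·1° lat → SW at lon -126°, lat -1°.
Subsquare r=17, q=16: +17·0.0833333° lon, +16·0.0416667° lat → SW at lon -124.583°, lat -0.333333°.
Cell spans 0.0833333° lon × 0.0416667° lat.
south -0.3333, north -0.2917.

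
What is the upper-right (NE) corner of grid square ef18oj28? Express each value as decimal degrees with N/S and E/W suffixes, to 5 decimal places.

31.58750° S, 96.80833° W

Field E=4, F=5: +4·20° lon, +5·10° lat → SW at lon -100°, lat -40°.
Square 1, 8: +1·2° lon, +8·1° lat → SW at lon -98°, lat -32°.
Subsquare o=14, j=9: +14·0.0833333° lon, +9·0.0416667° lat → SW at lon -96.8333°, lat -31.625°.
Extended square 2, 8: +2·0.00833333° lon, +8·0.00416667° lat → SW at lon -96.8167°, lat -31.5917°.
Cell spans 0.00833333° lon × 0.00416667° lat. NE corner is SW corner plus one full cell.
latitude 31.58750° S, longitude 96.80833° W.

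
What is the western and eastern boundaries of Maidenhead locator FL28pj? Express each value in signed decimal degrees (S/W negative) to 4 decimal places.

-74.7500, -74.6667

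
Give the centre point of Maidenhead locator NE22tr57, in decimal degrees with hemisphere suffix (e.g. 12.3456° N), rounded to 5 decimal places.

Field N=13, E=4: +13·20° lon, +4·10° lat → SW at lon 80°, lat -50°.
Square 2, 2: +2·2° lon, +2·1° lat → SW at lon 84°, lat -48°.
Subsquare t=19, r=17: +19·0.0833333° lon, +17·0.0416667° lat → SW at lon 85.5833°, lat -47.2917°.
Extended square 5, 7: +5·0.00833333° lon, +7·0.00416667° lat → SW at lon 85.625°, lat -47.2625°.
Cell spans 0.00833333° lon × 0.00416667° lat. Centre is SW corner plus half of each.
latitude 47.26042° S, longitude 85.62917° E.

47.26042° S, 85.62917° E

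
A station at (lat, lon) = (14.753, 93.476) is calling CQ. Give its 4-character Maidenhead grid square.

Add 180° to longitude and 90° to latitude: 273.48, 104.75.
Field (20°×10°, letters A–R): 273.48/20 → 13 → N, 104.75/10 → 10 → K; chars NK.
Square (2°×1°, digits 0–9): 13.48/2 → 6, 4.75/1 → 4; chars 64.

NK64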